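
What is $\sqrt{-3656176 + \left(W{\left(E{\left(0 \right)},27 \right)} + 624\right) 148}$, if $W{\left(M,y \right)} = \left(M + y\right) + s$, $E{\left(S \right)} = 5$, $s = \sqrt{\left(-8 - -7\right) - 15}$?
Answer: $4 \sqrt{-222443 + 37 i} \approx 0.1569 + 1886.6 i$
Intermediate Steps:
$s = 4 i$ ($s = \sqrt{\left(-8 + 7\right) - 15} = \sqrt{-1 - 15} = \sqrt{-16} = 4 i \approx 4.0 i$)
$W{\left(M,y \right)} = M + y + 4 i$ ($W{\left(M,y \right)} = \left(M + y\right) + 4 i = M + y + 4 i$)
$\sqrt{-3656176 + \left(W{\left(E{\left(0 \right)},27 \right)} + 624\right) 148} = \sqrt{-3656176 + \left(\left(5 + 27 + 4 i\right) + 624\right) 148} = \sqrt{-3656176 + \left(\left(32 + 4 i\right) + 624\right) 148} = \sqrt{-3656176 + \left(656 + 4 i\right) 148} = \sqrt{-3656176 + \left(97088 + 592 i\right)} = \sqrt{-3559088 + 592 i}$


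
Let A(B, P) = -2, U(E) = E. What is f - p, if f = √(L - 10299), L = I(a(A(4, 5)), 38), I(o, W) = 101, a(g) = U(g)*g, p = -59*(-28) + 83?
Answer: -1735 + I*√10198 ≈ -1735.0 + 100.99*I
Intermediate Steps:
p = 1735 (p = 1652 + 83 = 1735)
a(g) = g² (a(g) = g*g = g²)
L = 101
f = I*√10198 (f = √(101 - 10299) = √(-10198) = I*√10198 ≈ 100.99*I)
f - p = I*√10198 - 1*1735 = I*√10198 - 1735 = -1735 + I*√10198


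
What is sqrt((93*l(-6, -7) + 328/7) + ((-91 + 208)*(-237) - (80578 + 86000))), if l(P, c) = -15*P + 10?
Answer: I*sqrt(9063047)/7 ≈ 430.07*I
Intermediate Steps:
l(P, c) = 10 - 15*P
sqrt((93*l(-6, -7) + 328/7) + ((-91 + 208)*(-237) - (80578 + 86000))) = sqrt((93*(10 - 15*(-6)) + 328/7) + ((-91 + 208)*(-237) - (80578 + 86000))) = sqrt((93*(10 + 90) + 328*(1/7)) + (117*(-237) - 1*166578)) = sqrt((93*100 + 328/7) + (-27729 - 166578)) = sqrt((9300 + 328/7) - 194307) = sqrt(65428/7 - 194307) = sqrt(-1294721/7) = I*sqrt(9063047)/7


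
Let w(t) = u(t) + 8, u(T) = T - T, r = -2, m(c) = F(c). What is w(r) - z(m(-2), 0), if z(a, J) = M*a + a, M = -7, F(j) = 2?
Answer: 20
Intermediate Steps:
m(c) = 2
u(T) = 0
w(t) = 8 (w(t) = 0 + 8 = 8)
z(a, J) = -6*a (z(a, J) = -7*a + a = -6*a)
w(r) - z(m(-2), 0) = 8 - (-6)*2 = 8 - 1*(-12) = 8 + 12 = 20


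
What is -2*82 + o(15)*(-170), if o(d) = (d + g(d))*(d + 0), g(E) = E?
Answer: -76664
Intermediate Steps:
o(d) = 2*d² (o(d) = (d + d)*(d + 0) = (2*d)*d = 2*d²)
-2*82 + o(15)*(-170) = -2*82 + (2*15²)*(-170) = -164 + (2*225)*(-170) = -164 + 450*(-170) = -164 - 76500 = -76664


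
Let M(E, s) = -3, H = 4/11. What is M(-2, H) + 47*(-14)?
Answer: -661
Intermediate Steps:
H = 4/11 (H = 4*(1/11) = 4/11 ≈ 0.36364)
M(-2, H) + 47*(-14) = -3 + 47*(-14) = -3 - 658 = -661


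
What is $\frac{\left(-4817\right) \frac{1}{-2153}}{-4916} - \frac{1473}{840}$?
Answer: $- \frac{1299541357}{740890360} \approx -1.754$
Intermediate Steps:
$\frac{\left(-4817\right) \frac{1}{-2153}}{-4916} - \frac{1473}{840} = \left(-4817\right) \left(- \frac{1}{2153}\right) \left(- \frac{1}{4916}\right) - \frac{491}{280} = \frac{4817}{2153} \left(- \frac{1}{4916}\right) - \frac{491}{280} = - \frac{4817}{10584148} - \frac{491}{280} = - \frac{1299541357}{740890360}$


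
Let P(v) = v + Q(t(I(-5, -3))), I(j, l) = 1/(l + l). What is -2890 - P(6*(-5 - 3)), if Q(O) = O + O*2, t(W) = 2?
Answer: -2848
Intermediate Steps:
I(j, l) = 1/(2*l)
Q(O) = 3*O (Q(O) = O + 2*O = 3*O)
P(v) = 6 + v (P(v) = v + 3*2 = v + 6 = 6 + v)
-2890 - P(6*(-5 - 3)) = -2890 - (6 + 6*(-5 - 3)) = -2890 - (6 + 6*(-8)) = -2890 - (6 - 48) = -2890 - 1*(-42) = -2890 + 42 = -2848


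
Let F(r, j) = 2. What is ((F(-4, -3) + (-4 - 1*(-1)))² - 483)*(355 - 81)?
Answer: -132068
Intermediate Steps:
((F(-4, -3) + (-4 - 1*(-1)))² - 483)*(355 - 81) = ((2 + (-4 - 1*(-1)))² - 483)*(355 - 81) = ((2 + (-4 + 1))² - 483)*274 = ((2 - 3)² - 483)*274 = ((-1)² - 483)*274 = (1 - 483)*274 = -482*274 = -132068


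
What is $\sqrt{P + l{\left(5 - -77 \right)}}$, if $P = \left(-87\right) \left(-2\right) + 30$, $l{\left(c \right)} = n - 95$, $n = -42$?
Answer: $\sqrt{67} \approx 8.1853$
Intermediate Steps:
$l{\left(c \right)} = -137$ ($l{\left(c \right)} = -42 - 95 = -137$)
$P = 204$ ($P = 174 + 30 = 204$)
$\sqrt{P + l{\left(5 - -77 \right)}} = \sqrt{204 - 137} = \sqrt{67}$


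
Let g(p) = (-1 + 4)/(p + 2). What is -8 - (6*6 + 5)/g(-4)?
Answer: 58/3 ≈ 19.333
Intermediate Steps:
g(p) = 3/(2 + p)
-8 - (6*6 + 5)/g(-4) = -8 - (6*6 + 5)/(3/(2 - 4)) = -8 - (36 + 5)/(3/(-2)) = -8 - 41/(3*(-½)) = -8 - 41/(-3/2) = -8 - 41*(-2)/3 = -8 - 1*(-82/3) = -8 + 82/3 = 58/3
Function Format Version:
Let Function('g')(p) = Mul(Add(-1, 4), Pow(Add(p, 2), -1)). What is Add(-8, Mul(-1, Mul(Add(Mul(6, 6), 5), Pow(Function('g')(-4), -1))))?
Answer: Rational(58, 3) ≈ 19.333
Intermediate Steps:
Function('g')(p) = Mul(3, Pow(Add(2, p), -1))
Add(-8, Mul(-1, Mul(Add(Mul(6, 6), 5), Pow(Function('g')(-4), -1)))) = Add(-8, Mul(-1, Mul(Add(Mul(6, 6), 5), Pow(Mul(3, Pow(Add(2, -4), -1)), -1)))) = Add(-8, Mul(-1, Mul(Add(36, 5), Pow(Mul(3, Pow(-2, -1)), -1)))) = Add(-8, Mul(-1, Mul(41, Pow(Mul(3, Rational(-1, 2)), -1)))) = Add(-8, Mul(-1, Mul(41, Pow(Rational(-3, 2), -1)))) = Add(-8, Mul(-1, Mul(41, Rational(-2, 3)))) = Add(-8, Mul(-1, Rational(-82, 3))) = Add(-8, Rational(82, 3)) = Rational(58, 3)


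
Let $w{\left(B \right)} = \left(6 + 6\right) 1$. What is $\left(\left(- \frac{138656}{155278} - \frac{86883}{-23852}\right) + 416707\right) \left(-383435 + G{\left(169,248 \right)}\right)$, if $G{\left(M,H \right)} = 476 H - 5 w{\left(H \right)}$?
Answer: $- \frac{204840683709759434519}{1851845428} \approx -1.1061 \cdot 10^{11}$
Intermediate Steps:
$w{\left(B \right)} = 12$ ($w{\left(B \right)} = 12 \cdot 1 = 12$)
$G{\left(M,H \right)} = -60 + 476 H$ ($G{\left(M,H \right)} = 476 H - 60 = -60 + 476 H$)
$\left(\left(- \frac{138656}{155278} - \frac{86883}{-23852}\right) + 416707\right) \left(-383435 + G{\left(169,248 \right)}\right) = \left(\left(- \frac{138656}{155278} - \frac{86883}{-23852}\right) + 416707\right) \left(-383435 + \left(-60 + 476 \cdot 248\right)\right) = \left(\left(\left(-138656\right) \frac{1}{155278} - - \frac{86883}{23852}\right) + 416707\right) \left(-383435 + \left(-60 + 118048\right)\right) = \left(\left(- \frac{69328}{77639} + \frac{86883}{23852}\right) + 416707\right) \left(-383435 + 117988\right) = \left(\frac{5091897781}{1851845428} + 416707\right) \left(-265447\right) = \frac{771682044663377}{1851845428} \left(-265447\right) = - \frac{204840683709759434519}{1851845428}$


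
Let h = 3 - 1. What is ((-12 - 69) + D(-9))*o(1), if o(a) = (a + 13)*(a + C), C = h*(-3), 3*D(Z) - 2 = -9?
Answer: 17500/3 ≈ 5833.3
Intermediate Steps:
D(Z) = -7/3 (D(Z) = ⅔ + (⅓)*(-9) = ⅔ - 3 = -7/3)
h = 2
C = -6 (C = 2*(-3) = -6)
o(a) = (-6 + a)*(13 + a) (o(a) = (a + 13)*(a - 6) = (13 + a)*(-6 + a) = (-6 + a)*(13 + a))
((-12 - 69) + D(-9))*o(1) = ((-12 - 69) - 7/3)*(-78 + 1² + 7*1) = (-81 - 7/3)*(-78 + 1 + 7) = -250/3*(-70) = 17500/3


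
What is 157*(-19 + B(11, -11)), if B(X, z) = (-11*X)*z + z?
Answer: 204257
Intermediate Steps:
B(X, z) = z - 11*X*z (B(X, z) = -11*X*z + z = z - 11*X*z)
157*(-19 + B(11, -11)) = 157*(-19 - 11*(1 - 11*11)) = 157*(-19 - 11*(1 - 121)) = 157*(-19 - 11*(-120)) = 157*(-19 + 1320) = 157*1301 = 204257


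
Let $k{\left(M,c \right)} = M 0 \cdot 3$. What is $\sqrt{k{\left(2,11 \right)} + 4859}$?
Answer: $\sqrt{4859} \approx 69.707$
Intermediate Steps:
$k{\left(M,c \right)} = 0$ ($k{\left(M,c \right)} = 0 \cdot 3 = 0$)
$\sqrt{k{\left(2,11 \right)} + 4859} = \sqrt{0 + 4859} = \sqrt{4859}$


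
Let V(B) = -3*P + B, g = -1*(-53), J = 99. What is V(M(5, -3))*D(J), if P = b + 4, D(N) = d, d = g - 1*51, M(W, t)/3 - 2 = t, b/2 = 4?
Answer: -78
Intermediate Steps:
b = 8 (b = 2*4 = 8)
g = 53
M(W, t) = 6 + 3*t
d = 2 (d = 53 - 1*51 = 53 - 51 = 2)
D(N) = 2
P = 12 (P = 8 + 4 = 12)
V(B) = -36 + B (V(B) = -3*12 + B = -36 + B)
V(M(5, -3))*D(J) = (-36 + (6 + 3*(-3)))*2 = (-36 + (6 - 9))*2 = (-36 - 3)*2 = -39*2 = -78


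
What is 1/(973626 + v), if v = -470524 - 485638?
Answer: 1/17464 ≈ 5.7261e-5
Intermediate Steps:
v = -956162
1/(973626 + v) = 1/(973626 - 956162) = 1/17464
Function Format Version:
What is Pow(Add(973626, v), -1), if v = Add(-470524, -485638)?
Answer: Rational(1, 17464) ≈ 5.7261e-5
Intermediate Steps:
v = -956162
Pow(Add(973626, v), -1) = Pow(Add(973626, -956162), -1) = Pow(17464, -1) = Rational(1, 17464)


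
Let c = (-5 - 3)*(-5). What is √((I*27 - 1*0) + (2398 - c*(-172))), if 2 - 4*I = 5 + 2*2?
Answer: √36923/2 ≈ 96.077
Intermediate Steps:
I = -7/4 (I = ½ - (5 + 2*2)/4 = ½ - (5 + 4)/4 = ½ - ¼*9 = ½ - 9/4 = -7/4 ≈ -1.7500)
c = 40 (c = -8*(-5) = 40)
√((I*27 - 1*0) + (2398 - c*(-172))) = √((-7/4*27 - 1*0) + (2398 - 40*(-172))) = √((-189/4 + 0) + (2398 - 1*(-6880))) = √(-189/4 + (2398 + 6880)) = √(-189/4 + 9278) = √(36923/4) = √36923/2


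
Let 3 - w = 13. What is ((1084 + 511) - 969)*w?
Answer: -6260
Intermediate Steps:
w = -10 (w = 3 - 1*13 = 3 - 13 = -10)
((1084 + 511) - 969)*w = ((1084 + 511) - 969)*(-10) = (1595 - 969)*(-10) = 626*(-10) = -6260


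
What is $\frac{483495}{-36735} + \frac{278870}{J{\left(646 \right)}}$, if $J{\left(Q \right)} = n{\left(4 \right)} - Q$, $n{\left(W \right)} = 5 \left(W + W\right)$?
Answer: $- \frac{351242914}{742047} \approx -473.34$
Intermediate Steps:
$n{\left(W \right)} = 10 W$ ($n{\left(W \right)} = 5 \cdot 2 W = 10 W$)
$J{\left(Q \right)} = 40 - Q$ ($J{\left(Q \right)} = 10 \cdot 4 - Q = 40 - Q$)
$\frac{483495}{-36735} + \frac{278870}{J{\left(646 \right)}} = \frac{483495}{-36735} + \frac{278870}{40 - 646} = 483495 \left(- \frac{1}{36735}\right) + \frac{278870}{40 - 646} = - \frac{32233}{2449} + \frac{278870}{-606} = - \frac{32233}{2449} + 278870 \left(- \frac{1}{606}\right) = - \frac{32233}{2449} - \frac{139435}{303} = - \frac{351242914}{742047}$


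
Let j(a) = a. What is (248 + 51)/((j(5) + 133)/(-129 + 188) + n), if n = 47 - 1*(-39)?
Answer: 17641/5212 ≈ 3.3847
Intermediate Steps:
n = 86 (n = 47 + 39 = 86)
(248 + 51)/((j(5) + 133)/(-129 + 188) + n) = (248 + 51)/((5 + 133)/(-129 + 188) + 86) = 299/(138/59 + 86) = 299/(5212/59) = 299*(59/5212) = 17641/5212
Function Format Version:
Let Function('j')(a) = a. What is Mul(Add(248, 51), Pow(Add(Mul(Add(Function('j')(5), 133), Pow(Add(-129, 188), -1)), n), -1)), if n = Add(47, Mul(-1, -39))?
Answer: Rational(17641, 5212) ≈ 3.3847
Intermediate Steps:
n = 86 (n = Add(47, 39) = 86)
Mul(Add(248, 51), Pow(Add(Mul(Add(Function('j')(5), 133), Pow(Add(-129, 188), -1)), n), -1)) = Mul(Add(248, 51), Pow(Add(Mul(Add(5, 133), Pow(Add(-129, 188), -1)), 86), -1)) = Mul(299, Pow(Add(Mul(138, Pow(59, -1)), 86), -1)) = Mul(299, Pow(Add(Mul(138, Rational(1, 59)), 86), -1)) = Mul(299, Pow(Add(Rational(138, 59), 86), -1)) = Mul(299, Pow(Rational(5212, 59), -1)) = Mul(299, Rational(59, 5212)) = Rational(17641, 5212)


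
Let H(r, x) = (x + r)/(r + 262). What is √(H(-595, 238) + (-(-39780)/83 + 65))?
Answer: √46288894326/9213 ≈ 23.353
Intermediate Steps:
H(r, x) = (r + x)/(262 + r)
√(H(-595, 238) + (-(-39780)/83 + 65)) = √((-595 + 238)/(262 - 595) + (-(-39780)/83 + 65)) = √(-357/(-333) + (-(-39780)/83 + 65)) = √(-1/333*(-357) + (-255*(-156/83) + 65)) = √(119/111 + (39780/83 + 65)) = √(119/111 + 45175/83) = √(5024302/9213) = √46288894326/9213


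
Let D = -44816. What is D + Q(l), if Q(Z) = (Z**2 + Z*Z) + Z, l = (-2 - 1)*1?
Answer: -44801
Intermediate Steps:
l = -3 (l = -3*1 = -3)
Q(Z) = Z + 2*Z**2 (Q(Z) = (Z**2 + Z**2) + Z = 2*Z**2 + Z = Z + 2*Z**2)
D + Q(l) = -44816 - 3*(1 + 2*(-3)) = -44816 - 3*(1 - 6) = -44816 - 3*(-5) = -44816 + 15 = -44801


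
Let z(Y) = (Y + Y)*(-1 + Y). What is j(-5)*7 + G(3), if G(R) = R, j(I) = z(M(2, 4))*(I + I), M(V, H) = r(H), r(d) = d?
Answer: -1677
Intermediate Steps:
M(V, H) = H
z(Y) = 2*Y*(-1 + Y) (z(Y) = (2*Y)*(-1 + Y) = 2*Y*(-1 + Y))
j(I) = 48*I (j(I) = (2*4*(-1 + 4))*(I + I) = (2*4*3)*(2*I) = 24*(2*I) = 48*I)
j(-5)*7 + G(3) = (48*(-5))*7 + 3 = -240*7 + 3 = -1680 + 3 = -1677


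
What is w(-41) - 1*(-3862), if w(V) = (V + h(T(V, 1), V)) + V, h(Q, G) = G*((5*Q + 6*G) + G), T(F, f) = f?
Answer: 15342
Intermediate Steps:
h(Q, G) = G*(5*Q + 7*G)
w(V) = 2*V + V*(5 + 7*V) (w(V) = (V + V*(5*1 + 7*V)) + V = (V + V*(5 + 7*V)) + V = 2*V + V*(5 + 7*V))
w(-41) - 1*(-3862) = 7*(-41)*(1 - 41) - 1*(-3862) = 7*(-41)*(-40) + 3862 = 11480 + 3862 = 15342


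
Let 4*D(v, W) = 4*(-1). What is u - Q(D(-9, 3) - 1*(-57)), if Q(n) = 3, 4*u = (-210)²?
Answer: 11022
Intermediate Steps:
D(v, W) = -1 (D(v, W) = (4*(-1))/4 = (¼)*(-4) = -1)
u = 11025 (u = (¼)*(-210)² = (¼)*44100 = 11025)
u - Q(D(-9, 3) - 1*(-57)) = 11025 - 1*3 = 11025 - 3 = 11022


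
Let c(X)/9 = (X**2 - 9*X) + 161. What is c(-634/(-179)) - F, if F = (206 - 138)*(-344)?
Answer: 790355719/32041 ≈ 24667.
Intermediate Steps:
F = -23392 (F = 68*(-344) = -23392)
c(X) = 1449 - 81*X + 9*X**2 (c(X) = 9*((X**2 - 9*X) + 161) = 9*(161 + X**2 - 9*X) = 1449 - 81*X + 9*X**2)
c(-634/(-179)) - F = (1449 - (-51354)/(-179) + 9*(-634/(-179))**2) - 1*(-23392) = (1449 - (-51354)*(-1)/179 + 9*(-634*(-1/179))**2) + 23392 = (1449 - 81*634/179 + 9*(634/179)**2) + 23392 = (1449 - 51354/179 + 9*(401956/32041)) + 23392 = (1449 - 51354/179 + 3617604/32041) + 23392 = 40852647/32041 + 23392 = 790355719/32041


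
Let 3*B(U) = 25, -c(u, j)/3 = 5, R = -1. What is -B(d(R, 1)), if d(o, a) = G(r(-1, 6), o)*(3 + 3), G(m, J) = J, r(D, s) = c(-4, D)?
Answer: -25/3 ≈ -8.3333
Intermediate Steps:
c(u, j) = -15 (c(u, j) = -3*5 = -15)
r(D, s) = -15
d(o, a) = 6*o (d(o, a) = o*(3 + 3) = o*6 = 6*o)
B(U) = 25/3 (B(U) = (⅓)*25 = 25/3)
-B(d(R, 1)) = -1*25/3 = -25/3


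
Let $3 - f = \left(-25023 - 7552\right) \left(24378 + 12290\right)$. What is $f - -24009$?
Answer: $1194484112$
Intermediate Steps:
$f = 1194460103$ ($f = 3 - \left(-25023 - 7552\right) \left(24378 + 12290\right) = 3 - \left(-32575\right) 36668 = 3 - -1194460100 = 3 + 1194460100 = 1194460103$)
$f - -24009 = 1194460103 - -24009 = 1194460103 + 24009 = 1194484112$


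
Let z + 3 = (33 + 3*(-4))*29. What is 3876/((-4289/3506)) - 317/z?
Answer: -8236448749/2599134 ≈ -3168.9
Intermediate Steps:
z = 606 (z = -3 + (33 + 3*(-4))*29 = -3 + (33 - 12)*29 = -3 + 21*29 = -3 + 609 = 606)
3876/((-4289/3506)) - 317/z = 3876/((-4289/3506)) - 317/606 = 3876/((-4289*1/3506)) - 317*1/606 = 3876/(-4289/3506) - 317/606 = 3876*(-3506/4289) - 317/606 = -13589256/4289 - 317/606 = -8236448749/2599134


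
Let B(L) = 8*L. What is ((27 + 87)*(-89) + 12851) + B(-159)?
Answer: 1433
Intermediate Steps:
((27 + 87)*(-89) + 12851) + B(-159) = ((27 + 87)*(-89) + 12851) + 8*(-159) = (114*(-89) + 12851) - 1272 = (-10146 + 12851) - 1272 = 2705 - 1272 = 1433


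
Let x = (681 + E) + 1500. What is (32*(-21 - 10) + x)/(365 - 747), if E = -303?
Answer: -443/191 ≈ -2.3194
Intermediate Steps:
x = 1878 (x = (681 - 303) + 1500 = 378 + 1500 = 1878)
(32*(-21 - 10) + x)/(365 - 747) = (32*(-21 - 10) + 1878)/(365 - 747) = (32*(-31) + 1878)/(-382) = (-992 + 1878)*(-1/382) = 886*(-1/382) = -443/191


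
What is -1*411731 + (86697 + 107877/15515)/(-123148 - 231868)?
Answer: -283480731048784/688509155 ≈ -4.1173e+5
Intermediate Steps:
-1*411731 + (86697 + 107877/15515)/(-123148 - 231868) = -411731 + (86697 + 107877*(1/15515))/(-355016) = -411731 + (86697 + 107877/15515)*(-1/355016) = -411731 + (1345211832/15515)*(-1/355016) = -411731 - 168151479/688509155 = -283480731048784/688509155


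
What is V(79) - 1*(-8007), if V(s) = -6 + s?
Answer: 8080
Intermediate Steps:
V(79) - 1*(-8007) = (-6 + 79) - 1*(-8007) = 73 + 8007 = 8080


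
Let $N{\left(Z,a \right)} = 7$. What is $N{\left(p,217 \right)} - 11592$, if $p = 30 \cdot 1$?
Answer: $-11585$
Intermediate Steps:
$p = 30$
$N{\left(p,217 \right)} - 11592 = 7 - 11592 = -11585$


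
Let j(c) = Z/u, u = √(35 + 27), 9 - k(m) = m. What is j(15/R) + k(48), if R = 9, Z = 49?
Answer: -39 + 49*√62/62 ≈ -32.777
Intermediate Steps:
k(m) = 9 - m
u = √62 ≈ 7.8740
j(c) = 49*√62/62 (j(c) = 49/(√62) = 49*(√62/62) = 49*√62/62)
j(15/R) + k(48) = 49*√62/62 + (9 - 1*48) = 49*√62/62 + (9 - 48) = 49*√62/62 - 39 = -39 + 49*√62/62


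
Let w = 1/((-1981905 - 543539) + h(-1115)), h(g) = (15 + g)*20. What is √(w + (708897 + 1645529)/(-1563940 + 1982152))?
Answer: √1232610331432474513469/14796828474 ≈ 2.3727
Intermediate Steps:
h(g) = 300 + 20*g
w = -1/2547444 (w = 1/((-1981905 - 543539) + (300 + 20*(-1115))) = 1/(-2525444 + (300 - 22300)) = 1/(-2525444 - 22000) = 1/(-2547444) = -1/2547444 ≈ -3.9255e-7)
√(w + (708897 + 1645529)/(-1563940 + 1982152)) = √(-1/2547444 + (708897 + 1645529)/(-1563940 + 1982152)) = √(-1/2547444 + 2354426/418212) = √(-1/2547444 + 2354426*(1/418212)) = √(-1/2547444 + 1177213/209106) = √(499813997411/88780970844) = √1232610331432474513469/14796828474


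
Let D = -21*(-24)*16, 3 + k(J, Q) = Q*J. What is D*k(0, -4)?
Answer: -24192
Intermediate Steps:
k(J, Q) = -3 + J*Q (k(J, Q) = -3 + Q*J = -3 + J*Q)
D = 8064 (D = 504*16 = 8064)
D*k(0, -4) = 8064*(-3 + 0*(-4)) = 8064*(-3 + 0) = 8064*(-3) = -24192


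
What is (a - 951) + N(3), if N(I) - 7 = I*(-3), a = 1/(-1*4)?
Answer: -3813/4 ≈ -953.25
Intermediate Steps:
a = -¼ (a = 1/(-4) = -¼ ≈ -0.25000)
N(I) = 7 - 3*I (N(I) = 7 + I*(-3) = 7 - 3*I)
(a - 951) + N(3) = (-¼ - 951) + (7 - 3*3) = -3805/4 + (7 - 9) = -3805/4 - 2 = -3813/4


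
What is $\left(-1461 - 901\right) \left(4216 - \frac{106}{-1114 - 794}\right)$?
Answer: $- \frac{89624909}{9} \approx -9.9583 \cdot 10^{6}$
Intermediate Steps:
$\left(-1461 - 901\right) \left(4216 - \frac{106}{-1114 - 794}\right) = - 2362 \left(4216 - \frac{106}{-1908}\right) = - 2362 \left(4216 - - \frac{1}{18}\right) = - 2362 \left(4216 + \frac{1}{18}\right) = \left(-2362\right) \frac{75889}{18} = - \frac{89624909}{9}$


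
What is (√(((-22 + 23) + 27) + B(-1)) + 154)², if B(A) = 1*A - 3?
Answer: 23740 + 616*√6 ≈ 25249.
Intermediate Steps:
B(A) = -3 + A (B(A) = A - 3 = -3 + A)
(√(((-22 + 23) + 27) + B(-1)) + 154)² = (√(((-22 + 23) + 27) + (-3 - 1)) + 154)² = (√((1 + 27) - 4) + 154)² = (√(28 - 4) + 154)² = (√24 + 154)² = (2*√6 + 154)² = (154 + 2*√6)²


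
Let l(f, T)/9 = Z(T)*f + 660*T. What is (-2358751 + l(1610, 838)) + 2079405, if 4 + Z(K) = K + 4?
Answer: 16840994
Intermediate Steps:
Z(K) = K (Z(K) = -4 + (K + 4) = -4 + (4 + K) = K)
l(f, T) = 5940*T + 9*T*f (l(f, T) = 9*(T*f + 660*T) = 9*(660*T + T*f) = 5940*T + 9*T*f)
(-2358751 + l(1610, 838)) + 2079405 = (-2358751 + 9*838*(660 + 1610)) + 2079405 = (-2358751 + 9*838*2270) + 2079405 = (-2358751 + 17120340) + 2079405 = 14761589 + 2079405 = 16840994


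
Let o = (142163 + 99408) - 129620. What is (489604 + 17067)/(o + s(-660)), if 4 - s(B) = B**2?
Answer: -506671/323645 ≈ -1.5655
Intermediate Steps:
s(B) = 4 - B**2
o = 111951 (o = 241571 - 129620 = 111951)
(489604 + 17067)/(o + s(-660)) = (489604 + 17067)/(111951 + (4 - 1*(-660)**2)) = 506671/(111951 + (4 - 1*435600)) = 506671/(111951 + (4 - 435600)) = 506671/(111951 - 435596) = 506671/(-323645) = 506671*(-1/323645) = -506671/323645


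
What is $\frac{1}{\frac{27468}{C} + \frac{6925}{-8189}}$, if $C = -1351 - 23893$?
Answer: $- \frac{51680779}{99937538} \approx -0.51713$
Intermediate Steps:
$C = -25244$
$\frac{1}{\frac{27468}{C} + \frac{6925}{-8189}} = \frac{1}{\frac{27468}{-25244} + \frac{6925}{-8189}} = \frac{1}{27468 \left(- \frac{1}{25244}\right) + 6925 \left(- \frac{1}{8189}\right)} = \frac{1}{- \frac{6867}{6311} - \frac{6925}{8189}} = \frac{1}{- \frac{99937538}{51680779}} = - \frac{51680779}{99937538}$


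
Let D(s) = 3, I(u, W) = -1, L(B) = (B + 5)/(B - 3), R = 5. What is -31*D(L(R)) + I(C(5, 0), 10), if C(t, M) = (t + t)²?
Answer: -94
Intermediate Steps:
C(t, M) = 4*t² (C(t, M) = (2*t)² = 4*t²)
L(B) = (5 + B)/(-3 + B)
-31*D(L(R)) + I(C(5, 0), 10) = -31*3 - 1 = -93 - 1 = -94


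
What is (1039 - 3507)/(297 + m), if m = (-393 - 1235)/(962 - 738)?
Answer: -138208/16225 ≈ -8.5182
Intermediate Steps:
m = -407/56 (m = -1628/224 = -1628*1/224 = -407/56 ≈ -7.2679)
(1039 - 3507)/(297 + m) = (1039 - 3507)/(297 - 407/56) = -2468/16225/56 = -2468*56/16225 = -138208/16225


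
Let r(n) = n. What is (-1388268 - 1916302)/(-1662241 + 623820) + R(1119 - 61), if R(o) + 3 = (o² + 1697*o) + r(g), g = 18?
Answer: 3026798027475/1038421 ≈ 2.9148e+6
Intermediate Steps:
R(o) = 15 + o² + 1697*o (R(o) = -3 + ((o² + 1697*o) + 18) = -3 + (18 + o² + 1697*o) = 15 + o² + 1697*o)
(-1388268 - 1916302)/(-1662241 + 623820) + R(1119 - 61) = (-1388268 - 1916302)/(-1662241 + 623820) + (15 + (1119 - 61)² + 1697*(1119 - 61)) = -3304570/(-1038421) + (15 + 1058² + 1697*1058) = -3304570*(-1/1038421) + (15 + 1119364 + 1795426) = 3304570/1038421 + 2914805 = 3026798027475/1038421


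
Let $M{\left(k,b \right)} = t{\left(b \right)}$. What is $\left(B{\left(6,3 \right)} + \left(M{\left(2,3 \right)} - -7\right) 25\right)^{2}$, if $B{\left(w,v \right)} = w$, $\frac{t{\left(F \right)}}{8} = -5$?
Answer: $670761$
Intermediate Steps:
$t{\left(F \right)} = -40$ ($t{\left(F \right)} = 8 \left(-5\right) = -40$)
$M{\left(k,b \right)} = -40$
$\left(B{\left(6,3 \right)} + \left(M{\left(2,3 \right)} - -7\right) 25\right)^{2} = \left(6 + \left(-40 - -7\right) 25\right)^{2} = \left(6 + \left(-40 + 7\right) 25\right)^{2} = \left(6 - 825\right)^{2} = \left(-819\right)^{2} = 670761$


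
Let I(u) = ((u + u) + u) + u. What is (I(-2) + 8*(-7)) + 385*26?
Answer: 9946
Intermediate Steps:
I(u) = 4*u (I(u) = (2*u + u) + u = 3*u + u = 4*u)
(I(-2) + 8*(-7)) + 385*26 = (4*(-2) + 8*(-7)) + 385*26 = (-8 - 56) + 10010 = -64 + 10010 = 9946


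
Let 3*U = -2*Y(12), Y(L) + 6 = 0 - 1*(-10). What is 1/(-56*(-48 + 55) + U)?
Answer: -3/1184 ≈ -0.0025338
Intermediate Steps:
Y(L) = 4 (Y(L) = -6 + (0 - 1*(-10)) = -6 + (0 + 10) = -6 + 10 = 4)
U = -8/3 (U = (-2*4)/3 = (⅓)*(-8) = -8/3 ≈ -2.6667)
1/(-56*(-48 + 55) + U) = 1/(-56*(-48 + 55) - 8/3) = 1/(-56*7 - 8/3) = 1/(-392 - 8/3) = 1/(-1184/3) = -3/1184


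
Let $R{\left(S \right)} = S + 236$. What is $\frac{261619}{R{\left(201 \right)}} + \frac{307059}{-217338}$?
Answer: $\frac{18908521813}{31658902} \approx 597.26$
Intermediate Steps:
$R{\left(S \right)} = 236 + S$
$\frac{261619}{R{\left(201 \right)}} + \frac{307059}{-217338} = \frac{261619}{236 + 201} + \frac{307059}{-217338} = \frac{261619}{437} + 307059 \left(- \frac{1}{217338}\right) = 261619 \cdot \frac{1}{437} - \frac{102353}{72446} = \frac{261619}{437} - \frac{102353}{72446} = \frac{18908521813}{31658902}$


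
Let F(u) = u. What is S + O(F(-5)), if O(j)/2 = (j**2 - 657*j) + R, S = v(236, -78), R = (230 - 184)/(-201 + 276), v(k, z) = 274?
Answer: 517142/75 ≈ 6895.2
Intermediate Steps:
R = 46/75 ≈ 0.61333
S = 274
O(j) = 92/75 - 1314*j + 2*j**2 (O(j) = 2*((j**2 - 657*j) + 46/75) = 2*(46/75 + j**2 - 657*j) = 92/75 - 1314*j + 2*j**2)
S + O(F(-5)) = 274 + (92/75 - 1314*(-5) + 2*(-5)**2) = 274 + (92/75 + 6570 + 2*25) = 274 + (92/75 + 6570 + 50) = 274 + 496592/75 = 517142/75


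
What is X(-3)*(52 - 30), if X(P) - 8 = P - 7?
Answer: -44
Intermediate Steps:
X(P) = 1 + P (X(P) = 8 + (P - 7) = 8 + (-7 + P) = 1 + P)
X(-3)*(52 - 30) = (1 - 3)*(52 - 30) = -2*22 = -44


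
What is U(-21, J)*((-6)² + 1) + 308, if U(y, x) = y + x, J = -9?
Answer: -802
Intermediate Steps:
U(y, x) = x + y
U(-21, J)*((-6)² + 1) + 308 = (-9 - 21)*((-6)² + 1) + 308 = -30*(36 + 1) + 308 = -30*37 + 308 = -1110 + 308 = -802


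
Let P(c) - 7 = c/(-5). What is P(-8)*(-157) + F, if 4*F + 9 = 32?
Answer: -26889/20 ≈ -1344.4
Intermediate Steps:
P(c) = 7 - c/5 (P(c) = 7 + c/(-5) = 7 + c*(-⅕) = 7 - c/5)
F = 23/4 (F = -9/4 + (¼)*32 = -9/4 + 8 = 23/4 ≈ 5.7500)
P(-8)*(-157) + F = (7 - ⅕*(-8))*(-157) + 23/4 = (7 + 8/5)*(-157) + 23/4 = (43/5)*(-157) + 23/4 = -6751/5 + 23/4 = -26889/20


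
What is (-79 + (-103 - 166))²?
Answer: 121104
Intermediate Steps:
(-79 + (-103 - 166))² = (-79 - 269)² = (-348)² = 121104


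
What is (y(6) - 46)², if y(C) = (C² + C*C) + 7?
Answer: 1089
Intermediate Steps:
y(C) = 7 + 2*C² (y(C) = (C² + C²) + 7 = 2*C² + 7 = 7 + 2*C²)
(y(6) - 46)² = ((7 + 2*6²) - 46)² = ((7 + 2*36) - 46)² = ((7 + 72) - 46)² = (79 - 46)² = 33² = 1089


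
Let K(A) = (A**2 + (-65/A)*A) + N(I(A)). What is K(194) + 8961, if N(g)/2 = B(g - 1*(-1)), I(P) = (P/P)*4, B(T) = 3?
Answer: 46538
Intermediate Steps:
I(P) = 4 (I(P) = 1*4 = 4)
N(g) = 6 (N(g) = 2*3 = 6)
K(A) = -59 + A**2 (K(A) = (A**2 + (-65/A)*A) + 6 = (A**2 - 65) + 6 = (-65 + A**2) + 6 = -59 + A**2)
K(194) + 8961 = (-59 + 194**2) + 8961 = (-59 + 37636) + 8961 = 37577 + 8961 = 46538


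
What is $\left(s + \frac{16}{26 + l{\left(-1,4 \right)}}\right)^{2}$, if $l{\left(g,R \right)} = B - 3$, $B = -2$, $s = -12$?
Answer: $\frac{55696}{441} \approx 126.29$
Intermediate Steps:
$l{\left(g,R \right)} = -5$ ($l{\left(g,R \right)} = -2 - 3 = -5$)
$\left(s + \frac{16}{26 + l{\left(-1,4 \right)}}\right)^{2} = \left(-12 + \frac{16}{26 - 5}\right)^{2} = \left(-12 + \frac{16}{21}\right)^{2} = \left(- \frac{236}{21}\right)^{2} = \frac{55696}{441}$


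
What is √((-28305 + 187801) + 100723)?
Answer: √260219 ≈ 510.12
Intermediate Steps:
√((-28305 + 187801) + 100723) = √(159496 + 100723) = √260219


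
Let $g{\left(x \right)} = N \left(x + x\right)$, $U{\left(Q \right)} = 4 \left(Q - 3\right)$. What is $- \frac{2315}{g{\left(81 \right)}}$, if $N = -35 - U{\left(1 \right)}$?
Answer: $\frac{2315}{4374} \approx 0.52926$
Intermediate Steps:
$U{\left(Q \right)} = -12 + 4 Q$ ($U{\left(Q \right)} = 4 \left(-3 + Q\right) = -12 + 4 Q$)
$N = -27$ ($N = -35 - \left(-12 + 4 \cdot 1\right) = -35 - \left(-12 + 4\right) = -35 - -8 = -35 + 8 = -27$)
$g{\left(x \right)} = - 54 x$ ($g{\left(x \right)} = - 27 \left(x + x\right) = - 27 \cdot 2 x = - 54 x$)
$- \frac{2315}{g{\left(81 \right)}} = - \frac{2315}{\left(-54\right) 81} = - \frac{2315}{-4374} = \left(-2315\right) \left(- \frac{1}{4374}\right) = \frac{2315}{4374}$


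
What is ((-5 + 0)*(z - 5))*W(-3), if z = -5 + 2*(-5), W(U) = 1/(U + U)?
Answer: -50/3 ≈ -16.667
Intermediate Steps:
W(U) = 1/(2*U)
z = -15 (z = -5 - 10 = -15)
((-5 + 0)*(z - 5))*W(-3) = ((-5 + 0)*(-15 - 5))*((½)/(-3)) = (-5*(-20))*((½)*(-⅓)) = 100*(-⅙) = -50/3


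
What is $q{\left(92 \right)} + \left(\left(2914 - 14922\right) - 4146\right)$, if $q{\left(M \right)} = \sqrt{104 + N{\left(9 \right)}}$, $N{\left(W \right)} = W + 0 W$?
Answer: $-16154 + \sqrt{113} \approx -16143.0$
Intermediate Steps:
$N{\left(W \right)} = W$ ($N{\left(W \right)} = W + 0 = W$)
$q{\left(M \right)} = \sqrt{113}$ ($q{\left(M \right)} = \sqrt{104 + 9} = \sqrt{113}$)
$q{\left(92 \right)} + \left(\left(2914 - 14922\right) - 4146\right) = \sqrt{113} + \left(\left(2914 - 14922\right) - 4146\right) = \sqrt{113} - 16154 = -16154 + \sqrt{113}$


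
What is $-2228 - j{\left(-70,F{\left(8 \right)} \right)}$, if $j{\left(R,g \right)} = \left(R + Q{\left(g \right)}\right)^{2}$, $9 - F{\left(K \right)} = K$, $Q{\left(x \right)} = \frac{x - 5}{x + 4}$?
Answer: $- \frac{181016}{25} \approx -7240.6$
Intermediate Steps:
$Q{\left(x \right)} = \frac{-5 + x}{4 + x}$
$F{\left(K \right)} = 9 - K$
$j{\left(R,g \right)} = \left(R + \frac{-5 + g}{4 + g}\right)^{2}$
$-2228 - j{\left(-70,F{\left(8 \right)} \right)} = -2228 - \frac{\left(-5 + \left(9 - 8\right) - 70 \left(4 + \left(9 - 8\right)\right)\right)^{2}}{\left(4 + \left(9 - 8\right)\right)^{2}} = -2228 - \frac{\left(-5 + 1 - 70 \left(4 + 1\right)\right)^{2}}{\left(4 + 1\right)^{2}} = -2228 - \frac{\left(-5 + 1 - 350\right)^{2}}{25} = -2228 - \frac{\left(-354\right)^{2}}{25} = -2228 - \frac{1}{25} \cdot 125316 = -2228 - \frac{125316}{25} = - \frac{181016}{25}$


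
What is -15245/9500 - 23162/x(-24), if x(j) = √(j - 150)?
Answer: -3049/1900 + 11581*I*√174/87 ≈ -1.6047 + 1755.9*I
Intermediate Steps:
x(j) = √(-150 + j)
-15245/9500 - 23162/x(-24) = -15245/9500 - 23162/√(-150 - 24) = -15245*1/9500 - 23162*(-I*√174/174) = -3049/1900 - 23162*(-I*√174/174) = -3049/1900 - (-11581)*I*√174/87 = -3049/1900 + 11581*I*√174/87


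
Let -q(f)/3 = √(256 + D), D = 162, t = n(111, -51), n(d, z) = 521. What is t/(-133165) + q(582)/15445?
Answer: -521/133165 - 3*√418/15445 ≈ -0.0078836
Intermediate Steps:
t = 521
q(f) = -3*√418 (q(f) = -3*√(256 + 162) = -3*√418)
t/(-133165) + q(582)/15445 = 521/(-133165) - 3*√418/15445 = 521*(-1/133165) - 3*√418*(1/15445) = -521/133165 - 3*√418/15445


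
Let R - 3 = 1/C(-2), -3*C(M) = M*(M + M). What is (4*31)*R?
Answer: 651/2 ≈ 325.50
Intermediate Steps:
C(M) = -2*M²/3 (C(M) = -M*(M + M)/3 = -M*2*M/3 = -2*M²/3)
R = 21/8 (R = 3 + 1/(-⅔*(-2)²) = 3 + 1/(-⅔*4) = 3 + 1/(-8/3) = 3 - 3/8 = 21/8 ≈ 2.6250)
(4*31)*R = (4*31)*(21/8) = 124*(21/8) = 651/2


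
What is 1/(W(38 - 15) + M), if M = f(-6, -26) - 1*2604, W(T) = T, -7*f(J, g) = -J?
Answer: -7/18073 ≈ -0.00038732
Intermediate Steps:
f(J, g) = J/7 (f(J, g) = -(-1)*J/7 = J/7)
M = -18234/7 (M = (⅐)*(-6) - 1*2604 = -6/7 - 2604 = -18234/7 ≈ -2604.9)
1/(W(38 - 15) + M) = 1/((38 - 15) - 18234/7) = 1/(23 - 18234/7) = 1/(-18073/7) = -7/18073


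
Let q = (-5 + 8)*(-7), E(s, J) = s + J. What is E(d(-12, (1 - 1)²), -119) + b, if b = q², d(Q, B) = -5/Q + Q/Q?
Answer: 3881/12 ≈ 323.42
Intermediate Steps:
d(Q, B) = 1 - 5/Q (d(Q, B) = -5/Q + 1 = 1 - 5/Q)
E(s, J) = J + s
q = -21 (q = 3*(-7) = -21)
b = 441 (b = (-21)² = 441)
E(d(-12, (1 - 1)²), -119) + b = (-119 + (-5 - 12)/(-12)) + 441 = (-119 - 1/12*(-17)) + 441 = (-119 + 17/12) + 441 = -1411/12 + 441 = 3881/12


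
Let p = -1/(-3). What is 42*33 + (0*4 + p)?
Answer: 4159/3 ≈ 1386.3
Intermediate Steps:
p = ⅓ (p = -1*(-⅓) = ⅓ ≈ 0.33333)
42*33 + (0*4 + p) = 42*33 + (0*4 + ⅓) = 1386 + (0 + ⅓) = 1386 + ⅓ = 4159/3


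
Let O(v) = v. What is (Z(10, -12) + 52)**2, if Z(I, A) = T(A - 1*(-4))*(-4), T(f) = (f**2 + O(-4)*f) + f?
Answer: 90000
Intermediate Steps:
T(f) = f**2 - 3*f (T(f) = (f**2 - 4*f) + f = f**2 - 3*f)
Z(I, A) = -4*(1 + A)*(4 + A) (Z(I, A) = ((A - 1*(-4))*(-3 + (A - 1*(-4))))*(-4) = ((A + 4)*(-3 + (A + 4)))*(-4) = ((4 + A)*(-3 + (4 + A)))*(-4) = ((4 + A)*(1 + A))*(-4) = ((1 + A)*(4 + A))*(-4) = -4*(1 + A)*(4 + A))
(Z(10, -12) + 52)**2 = (-4*(1 - 12)*(4 - 12) + 52)**2 = (-4*(-11)*(-8) + 52)**2 = (-352 + 52)**2 = (-300)**2 = 90000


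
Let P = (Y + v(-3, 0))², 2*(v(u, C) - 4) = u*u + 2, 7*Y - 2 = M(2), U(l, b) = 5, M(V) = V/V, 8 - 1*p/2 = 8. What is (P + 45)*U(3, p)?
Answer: 140705/196 ≈ 717.88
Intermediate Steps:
p = 0 (p = 16 - 2*8 = 16 - 16 = 0)
M(V) = 1
Y = 3/7 (Y = 2/7 + (⅐)*1 = 2/7 + ⅐ = 3/7 ≈ 0.42857)
v(u, C) = 5 + u²/2 (v(u, C) = 4 + (u*u + 2)/2 = 4 + (u² + 2)/2 = 4 + (2 + u²)/2 = 4 + (1 + u²/2) = 5 + u²/2)
P = 19321/196 (P = (3/7 + (5 + (½)*(-3)²))² = (3/7 + (5 + (½)*9))² = (3/7 + (5 + 9/2))² = (3/7 + 19/2)² = (139/14)² = 19321/196 ≈ 98.577)
(P + 45)*U(3, p) = (19321/196 + 45)*5 = (28141/196)*5 = 140705/196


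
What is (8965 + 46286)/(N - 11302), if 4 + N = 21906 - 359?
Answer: 7893/1463 ≈ 5.3951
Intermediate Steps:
N = 21543 (N = -4 + (21906 - 359) = -4 + 21547 = 21543)
(8965 + 46286)/(N - 11302) = (8965 + 46286)/(21543 - 11302) = 55251/10241 = 55251*(1/10241) = 7893/1463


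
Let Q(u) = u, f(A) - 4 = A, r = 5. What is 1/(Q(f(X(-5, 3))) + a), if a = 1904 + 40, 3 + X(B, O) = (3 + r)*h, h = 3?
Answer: 1/1969 ≈ 0.00050787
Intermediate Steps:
X(B, O) = 21 (X(B, O) = -3 + (3 + 5)*3 = -3 + 8*3 = -3 + 24 = 21)
f(A) = 4 + A
a = 1944
1/(Q(f(X(-5, 3))) + a) = 1/((4 + 21) + 1944) = 1/(25 + 1944) = 1/1969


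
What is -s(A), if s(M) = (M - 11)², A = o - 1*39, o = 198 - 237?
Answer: -7921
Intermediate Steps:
o = -39
A = -78 (A = -39 - 1*39 = -39 - 39 = -78)
s(M) = (-11 + M)²
-s(A) = -(-11 - 78)² = -1*(-89)² = -1*7921 = -7921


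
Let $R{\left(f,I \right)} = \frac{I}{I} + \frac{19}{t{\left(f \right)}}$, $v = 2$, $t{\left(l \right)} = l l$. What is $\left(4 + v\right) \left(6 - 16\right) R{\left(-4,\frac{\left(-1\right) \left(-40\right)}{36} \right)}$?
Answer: $- \frac{525}{4} \approx -131.25$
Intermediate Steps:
$t{\left(l \right)} = l^{2}$
$R{\left(f,I \right)} = 1 + \frac{19}{f^{2}}$ ($R{\left(f,I \right)} = \frac{I}{I} + \frac{19}{f^{2}} = 1 + \frac{19}{f^{2}}$)
$\left(4 + v\right) \left(6 - 16\right) R{\left(-4,\frac{\left(-1\right) \left(-40\right)}{36} \right)} = \left(4 + 2\right) \left(6 - 16\right) \left(1 + \frac{19}{16}\right) = 6 \left(-10\right) \left(1 + 19 \cdot \frac{1}{16}\right) = - 60 \left(1 + \frac{19}{16}\right) = \left(-60\right) \frac{35}{16} = - \frac{525}{4}$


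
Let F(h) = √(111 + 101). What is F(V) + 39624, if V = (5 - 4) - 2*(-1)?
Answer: 39624 + 2*√53 ≈ 39639.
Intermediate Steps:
V = 3 (V = 1 + 2 = 3)
F(h) = 2*√53 (F(h) = √212 = 2*√53)
F(V) + 39624 = 2*√53 + 39624 = 39624 + 2*√53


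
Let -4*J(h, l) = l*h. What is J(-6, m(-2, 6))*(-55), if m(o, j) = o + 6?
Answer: -330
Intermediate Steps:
m(o, j) = 6 + o
J(h, l) = -h*l/4 (J(h, l) = -l*h/4 = -h*l/4)
J(-6, m(-2, 6))*(-55) = -1/4*(-6)*(6 - 2)*(-55) = -1/4*(-6)*4*(-55) = 6*(-55) = -330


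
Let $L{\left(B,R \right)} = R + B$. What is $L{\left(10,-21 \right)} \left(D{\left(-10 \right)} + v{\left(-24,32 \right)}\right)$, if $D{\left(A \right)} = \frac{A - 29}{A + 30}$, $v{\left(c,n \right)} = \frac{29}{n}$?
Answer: $\frac{1837}{160} \approx 11.481$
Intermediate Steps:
$L{\left(B,R \right)} = B + R$
$D{\left(A \right)} = \frac{-29 + A}{30 + A}$
$L{\left(10,-21 \right)} \left(D{\left(-10 \right)} + v{\left(-24,32 \right)}\right) = \left(10 - 21\right) \left(\frac{-29 - 10}{30 - 10} + \frac{29}{32}\right) = - 11 \left(\frac{1}{20} \left(-39\right) + 29 \cdot \frac{1}{32}\right) = - 11 \left(\frac{1}{20} \left(-39\right) + \frac{29}{32}\right) = - 11 \left(- \frac{39}{20} + \frac{29}{32}\right) = \left(-11\right) \left(- \frac{167}{160}\right) = \frac{1837}{160}$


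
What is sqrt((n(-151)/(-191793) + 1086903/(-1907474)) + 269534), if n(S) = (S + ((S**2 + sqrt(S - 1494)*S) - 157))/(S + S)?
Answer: sqrt(822525351142686080889437968177200 - 7955617698733364691234*I*sqrt(1645))/55241864293182 ≈ 519.17 - 1.0183e-7*I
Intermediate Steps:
n(S) = (-157 + S + S**2 + S*sqrt(-1494 + S))/(2*S) (n(S) = (S + ((S**2 + sqrt(-1494 + S)*S) - 157))/((2*S)) = (S + ((S**2 + S*sqrt(-1494 + S)) - 157))*(1/(2*S)) = (S + (-157 + S**2 + S*sqrt(-1494 + S)))*(1/(2*S)) = (-157 + S + S**2 + S*sqrt(-1494 + S))*(1/(2*S)) = (-157 + S + S**2 + S*sqrt(-1494 + S))/(2*S))
sqrt((n(-151)/(-191793) + 1086903/(-1907474)) + 269534) = sqrt((((1/2)*(-157 - 151*(1 - 151 + sqrt(-1494 - 151)))/(-151))/(-191793) + 1086903/(-1907474)) + 269534) = sqrt((((1/2)*(-1/151)*(-157 - 151*(1 - 151 + sqrt(-1645))))*(-1/191793) + 1086903*(-1/1907474)) + 269534) = sqrt((((1/2)*(-1/151)*(-157 - 151*(1 - 151 + I*sqrt(1645))))*(-1/191793) - 1086903/1907474) + 269534) = sqrt((((1/2)*(-1/151)*(-157 - 151*(-150 + I*sqrt(1645))))*(-1/191793) - 1086903/1907474) + 269534) = sqrt((((1/2)*(-1/151)*(-157 + (22650 - 151*I*sqrt(1645))))*(-1/191793) - 1086903/1907474) + 269534) = sqrt((((1/2)*(-1/151)*(22493 - 151*I*sqrt(1645)))*(-1/191793) - 1086903/1907474) + 269534) = sqrt(((-22493/302 + I*sqrt(1645)/2)*(-1/191793) - 1086903/1907474) + 269534) = sqrt(((22493/57921486 - I*sqrt(1645)/383586) - 1086903/1907474) + 269534) = sqrt((-15728033021294/27620932146591 - I*sqrt(1645)/383586) + 269534) = sqrt(7444764597166237300/27620932146591 - I*sqrt(1645)/383586)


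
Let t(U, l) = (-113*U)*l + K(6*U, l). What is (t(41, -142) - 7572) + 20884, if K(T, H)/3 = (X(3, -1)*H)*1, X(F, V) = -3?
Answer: 672476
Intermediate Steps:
K(T, H) = -9*H (K(T, H) = 3*(-3*H*1) = 3*(-3*H) = -9*H)
t(U, l) = -9*l - 113*U*l (t(U, l) = (-113*U)*l - 9*l = -113*U*l - 9*l = -9*l - 113*U*l)
(t(41, -142) - 7572) + 20884 = (-142*(-9 - 113*41) - 7572) + 20884 = (-142*(-9 - 4633) - 7572) + 20884 = (-142*(-4642) - 7572) + 20884 = (659164 - 7572) + 20884 = 651592 + 20884 = 672476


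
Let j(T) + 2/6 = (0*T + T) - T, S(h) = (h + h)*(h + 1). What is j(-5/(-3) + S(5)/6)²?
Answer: ⅑ ≈ 0.11111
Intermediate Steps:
S(h) = 2*h*(1 + h) (S(h) = (2*h)*(1 + h) = 2*h*(1 + h))
j(T) = -⅓ (j(T) = -⅓ + ((0*T + T) - T) = -⅓ + ((0 + T) - T) = -⅓ + (T - T) = -⅓ + 0 = -⅓)
j(-5/(-3) + S(5)/6)² = (-⅓)² = ⅑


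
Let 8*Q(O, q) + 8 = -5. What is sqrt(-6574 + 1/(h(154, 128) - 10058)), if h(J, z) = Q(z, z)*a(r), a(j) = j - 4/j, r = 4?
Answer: 3*I*sqrt(13113062310)/4237 ≈ 81.08*I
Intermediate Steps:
Q(O, q) = -13/8 (Q(O, q) = -1 + (1/8)*(-5) = -1 - 5/8 = -13/8)
h(J, z) = -39/8 (h(J, z) = -13*(4 - 4/4)/8 = -13*(4 - 4*1/4)/8 = -13*(4 - 1)/8 = -13/8*3 = -39/8)
sqrt(-6574 + 1/(h(154, 128) - 10058)) = sqrt(-6574 + 1/(-39/8 - 10058)) = sqrt(-6574 + 1/(-80503/8)) = sqrt(-6574 - 8/80503) = sqrt(-529226730/80503) = 3*I*sqrt(13113062310)/4237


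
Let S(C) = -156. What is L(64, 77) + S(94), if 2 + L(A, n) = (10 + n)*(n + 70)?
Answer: 12631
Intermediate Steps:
L(A, n) = -2 + (10 + n)*(70 + n) (L(A, n) = -2 + (10 + n)*(n + 70) = -2 + (10 + n)*(70 + n))
L(64, 77) + S(94) = (698 + 77² + 80*77) - 156 = (698 + 5929 + 6160) - 156 = 12787 - 156 = 12631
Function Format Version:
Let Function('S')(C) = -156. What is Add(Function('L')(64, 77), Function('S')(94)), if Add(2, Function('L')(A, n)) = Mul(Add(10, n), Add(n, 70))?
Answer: 12631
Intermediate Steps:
Function('L')(A, n) = Add(-2, Mul(Add(10, n), Add(70, n))) (Function('L')(A, n) = Add(-2, Mul(Add(10, n), Add(n, 70))) = Add(-2, Mul(Add(10, n), Add(70, n))))
Add(Function('L')(64, 77), Function('S')(94)) = Add(Add(698, Pow(77, 2), Mul(80, 77)), -156) = Add(Add(698, 5929, 6160), -156) = Add(12787, -156) = 12631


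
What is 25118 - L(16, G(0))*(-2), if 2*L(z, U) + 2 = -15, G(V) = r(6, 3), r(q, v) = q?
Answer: 25101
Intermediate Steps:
G(V) = 6
L(z, U) = -17/2 (L(z, U) = -1 + (1/2)*(-15) = -1 - 15/2 = -17/2)
25118 - L(16, G(0))*(-2) = 25118 - (-17)*(-2)/2 = 25118 - 1*17 = 25118 - 17 = 25101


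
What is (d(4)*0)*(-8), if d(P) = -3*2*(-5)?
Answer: 0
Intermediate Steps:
d(P) = 30 (d(P) = -6*(-5) = 30)
(d(4)*0)*(-8) = (30*0)*(-8) = 0*(-8) = 0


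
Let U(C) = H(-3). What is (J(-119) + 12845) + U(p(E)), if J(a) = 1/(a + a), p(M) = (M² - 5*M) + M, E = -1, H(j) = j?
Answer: 3056395/238 ≈ 12842.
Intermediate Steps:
p(M) = M² - 4*M
U(C) = -3
J(a) = 1/(2*a)
(J(-119) + 12845) + U(p(E)) = ((½)/(-119) + 12845) - 3 = ((½)*(-1/119) + 12845) - 3 = (-1/238 + 12845) - 3 = 3057109/238 - 3 = 3056395/238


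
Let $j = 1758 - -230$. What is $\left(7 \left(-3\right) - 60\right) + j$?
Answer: $1907$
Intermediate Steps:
$j = 1988$ ($j = 1758 + 230 = 1988$)
$\left(7 \left(-3\right) - 60\right) + j = \left(7 \left(-3\right) - 60\right) + 1988 = \left(-21 - 60\right) + 1988 = -81 + 1988 = 1907$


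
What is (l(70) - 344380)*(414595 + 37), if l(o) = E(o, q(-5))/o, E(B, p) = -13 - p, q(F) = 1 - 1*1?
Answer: -4997686580708/35 ≈ -1.4279e+11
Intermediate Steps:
q(F) = 0 (q(F) = 1 - 1 = 0)
l(o) = -13/o (l(o) = (-13 - 1*0)/o = (-13 + 0)/o = -13/o)
(l(70) - 344380)*(414595 + 37) = (-13/70 - 344380)*(414595 + 37) = (-13*1/70 - 344380)*414632 = (-13/70 - 344380)*414632 = -24106613/70*414632 = -4997686580708/35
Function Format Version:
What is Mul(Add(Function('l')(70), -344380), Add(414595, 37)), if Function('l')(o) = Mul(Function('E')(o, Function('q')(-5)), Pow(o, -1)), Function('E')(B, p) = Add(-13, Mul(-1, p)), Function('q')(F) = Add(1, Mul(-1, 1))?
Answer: Rational(-4997686580708, 35) ≈ -1.4279e+11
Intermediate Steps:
Function('q')(F) = 0 (Function('q')(F) = Add(1, -1) = 0)
Function('l')(o) = Mul(-13, Pow(o, -1)) (Function('l')(o) = Mul(Add(-13, Mul(-1, 0)), Pow(o, -1)) = Mul(Add(-13, 0), Pow(o, -1)) = Mul(-13, Pow(o, -1)))
Mul(Add(Function('l')(70), -344380), Add(414595, 37)) = Mul(Add(Mul(-13, Pow(70, -1)), -344380), Add(414595, 37)) = Mul(Add(Mul(-13, Rational(1, 70)), -344380), 414632) = Mul(Add(Rational(-13, 70), -344380), 414632) = Mul(Rational(-24106613, 70), 414632) = Rational(-4997686580708, 35)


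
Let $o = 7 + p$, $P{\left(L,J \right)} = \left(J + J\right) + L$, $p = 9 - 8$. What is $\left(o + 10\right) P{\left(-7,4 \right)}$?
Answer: $18$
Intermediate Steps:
$p = 1$
$P{\left(L,J \right)} = L + 2 J$ ($P{\left(L,J \right)} = 2 J + L = L + 2 J$)
$o = 8$ ($o = 7 + 1 = 8$)
$\left(o + 10\right) P{\left(-7,4 \right)} = \left(8 + 10\right) \left(-7 + 2 \cdot 4\right) = 18 \left(-7 + 8\right) = 18 \cdot 1 = 18$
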